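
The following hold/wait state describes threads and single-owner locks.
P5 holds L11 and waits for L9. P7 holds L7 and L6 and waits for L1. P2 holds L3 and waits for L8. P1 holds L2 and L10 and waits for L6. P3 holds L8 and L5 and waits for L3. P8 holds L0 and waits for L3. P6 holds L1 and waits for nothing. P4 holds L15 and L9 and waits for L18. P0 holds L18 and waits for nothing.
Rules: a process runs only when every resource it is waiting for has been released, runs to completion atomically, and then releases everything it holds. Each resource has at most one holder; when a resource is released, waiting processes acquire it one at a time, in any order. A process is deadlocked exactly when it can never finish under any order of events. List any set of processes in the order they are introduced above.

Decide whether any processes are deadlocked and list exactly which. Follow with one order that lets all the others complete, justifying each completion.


Deadlocked set: P2, P3 and P8.
Key observation: along P2 -> P3 -> P2, each member waits on what the next one holds — a deadlock; P8 waits into the deadlock from upstream.
One completion order for the rest: P0, P6, P4, P7, P5, P1.
Check, step by step:
  run P0 (it waits on nothing); releases L18
  run P6 (it waits on nothing); releases L1
  P4: everything it awaited (L18) is free; runs, freeing L15 and L9
  P7: everything it awaited (L1) is free; runs, freeing L7 and L6
  P5: everything it awaited (L9) is free; runs, freeing L11
  P1: everything it awaited (L6) is free; runs, freeing L2 and L10


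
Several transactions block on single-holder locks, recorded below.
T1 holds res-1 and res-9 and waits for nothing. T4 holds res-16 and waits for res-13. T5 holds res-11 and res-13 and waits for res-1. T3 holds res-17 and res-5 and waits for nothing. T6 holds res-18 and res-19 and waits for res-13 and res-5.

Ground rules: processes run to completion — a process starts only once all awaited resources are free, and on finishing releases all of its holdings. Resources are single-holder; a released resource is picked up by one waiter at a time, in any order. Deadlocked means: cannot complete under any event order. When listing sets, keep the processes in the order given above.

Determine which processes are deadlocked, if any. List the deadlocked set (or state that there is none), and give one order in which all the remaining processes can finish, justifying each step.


Nothing here is deadlocked.
Key observation: every chain of waits terminates; starting from the processes that wait on nothing, all the rest unlock in turn.
A valid finishing order for the others: T1, T5, T3, T6, T4.
Check, step by step:
  T1 waits on nothing -> runs at once and releases res-1 and res-9
  T5 waits on res-1 — all released -> runs and releases res-11 and res-13
  T3 waits on nothing -> runs at once and releases res-17 and res-5
  T6 waits on res-13 and res-5 — all released -> runs and releases res-18 and res-19
  T4 waits on res-13 — all released -> runs and releases res-16


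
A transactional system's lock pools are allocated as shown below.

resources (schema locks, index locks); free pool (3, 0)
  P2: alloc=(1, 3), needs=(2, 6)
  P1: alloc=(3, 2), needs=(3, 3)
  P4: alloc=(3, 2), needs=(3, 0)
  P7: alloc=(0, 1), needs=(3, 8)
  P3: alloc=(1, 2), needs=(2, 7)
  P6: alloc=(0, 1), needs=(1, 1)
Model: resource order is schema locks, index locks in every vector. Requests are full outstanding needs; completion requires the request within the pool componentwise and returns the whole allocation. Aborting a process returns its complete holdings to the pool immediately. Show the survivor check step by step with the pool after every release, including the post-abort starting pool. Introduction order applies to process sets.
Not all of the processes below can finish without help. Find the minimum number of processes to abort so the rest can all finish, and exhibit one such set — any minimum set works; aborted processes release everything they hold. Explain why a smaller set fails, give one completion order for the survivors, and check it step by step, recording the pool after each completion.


The answer: abort P7.
Key observation: the deadlocked P2 becomes finishable only because P7 released (0, 1); it completes at step 4 below.
Minimality: the empty abort set fails — the state is deadlocked as it stands.
One survivor order: P6, P4, P1, P2, P3. Verifying each step (post-abort pool first):
  pool = (3, 1)
  P6 needs (1, 1) <= (3, 1) -> finishes; pool += (0, 1) = (3, 2)
  P4 needs (3, 0) <= (3, 2) -> finishes; pool += (3, 2) = (6, 4)
  P1 needs (3, 3) <= (6, 4) -> finishes; pool += (3, 2) = (9, 6)
  P2 needs (2, 6) <= (9, 6) -> finishes; pool += (1, 3) = (10, 9)
  P3 needs (2, 7) <= (10, 9) -> finishes; pool += (1, 2) = (11, 11)


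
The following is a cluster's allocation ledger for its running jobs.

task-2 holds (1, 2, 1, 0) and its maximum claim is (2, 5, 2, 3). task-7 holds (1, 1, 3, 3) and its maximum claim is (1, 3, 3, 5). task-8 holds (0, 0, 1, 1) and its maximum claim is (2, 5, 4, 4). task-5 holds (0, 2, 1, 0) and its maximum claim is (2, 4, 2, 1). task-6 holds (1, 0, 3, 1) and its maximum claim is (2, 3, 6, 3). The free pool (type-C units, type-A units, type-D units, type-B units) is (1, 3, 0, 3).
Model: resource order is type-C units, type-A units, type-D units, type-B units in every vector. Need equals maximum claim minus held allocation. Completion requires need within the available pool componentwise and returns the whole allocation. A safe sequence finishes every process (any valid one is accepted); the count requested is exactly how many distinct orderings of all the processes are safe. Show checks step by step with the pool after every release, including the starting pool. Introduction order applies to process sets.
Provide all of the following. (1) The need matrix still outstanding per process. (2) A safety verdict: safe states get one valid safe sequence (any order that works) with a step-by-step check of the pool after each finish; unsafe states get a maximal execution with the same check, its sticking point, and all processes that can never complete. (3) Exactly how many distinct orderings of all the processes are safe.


(1) Remaining need (order type-C units, type-A units, type-D units, type-B units):
  task-2: (1, 3, 1, 3)
  task-7: (0, 2, 0, 2)
  task-8: (2, 5, 3, 3)
  task-5: (2, 2, 1, 1)
  task-6: (1, 3, 3, 2)
(2) SAFE. One safe sequence: task-7, task-2, task-8, task-5, task-6.
Key observation: every step clears its requested resources with room to spare; the minimum clearance is 1, first at task-7 — (0, 2, 0, 2) vs (1, 3, 0, 3) free.
Walking it through:
  pool = (1, 3, 0, 3)
  run task-7 (needs (0, 2, 0, 2), free (1, 3, 0, 3)); after release of (1, 1, 3, 3) the pool is (2, 4, 3, 6)
  run task-2 (needs (1, 3, 1, 3), free (2, 4, 3, 6)); after release of (1, 2, 1, 0) the pool is (3, 6, 4, 6)
  run task-8 (needs (2, 5, 3, 3), free (3, 6, 4, 6)); after release of (0, 0, 1, 1) the pool is (3, 6, 5, 7)
  run task-5 (needs (2, 2, 1, 1), free (3, 6, 5, 7)); after release of (0, 2, 1, 0) the pool is (3, 8, 6, 7)
  run task-6 (needs (1, 3, 3, 2), free (3, 8, 6, 7)); after release of (1, 0, 3, 1) the pool is (4, 8, 9, 8)
(3) Exactly 16 of the possible complete orderings are safe sequences.


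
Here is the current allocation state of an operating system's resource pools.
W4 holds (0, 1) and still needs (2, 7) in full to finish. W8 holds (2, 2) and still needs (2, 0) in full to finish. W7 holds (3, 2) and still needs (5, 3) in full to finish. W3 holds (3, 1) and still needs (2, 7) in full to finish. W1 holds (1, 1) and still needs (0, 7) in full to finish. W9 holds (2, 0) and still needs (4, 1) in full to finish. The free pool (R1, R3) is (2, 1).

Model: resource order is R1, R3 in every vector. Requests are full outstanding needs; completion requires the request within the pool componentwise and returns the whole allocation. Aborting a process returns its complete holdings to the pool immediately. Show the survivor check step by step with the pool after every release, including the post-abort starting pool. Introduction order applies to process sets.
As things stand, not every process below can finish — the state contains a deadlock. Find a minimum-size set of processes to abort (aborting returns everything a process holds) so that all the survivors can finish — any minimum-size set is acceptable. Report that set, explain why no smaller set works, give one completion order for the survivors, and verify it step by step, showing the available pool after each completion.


The answer: abort W4 and W3.
Key observation: aborting W4 and W3 returns (3, 2), and W1 — hopeless before — runs at step 4 with the returned capacity in the pool.
No one abort is enough; case by case: W4 alone leaves W3 blocked (short on R3); W8 alone leaves W4 blocked (short on R3); W7 alone leaves W4 blocked (short on R3); W3 alone leaves W4 blocked (short on R3); W1 alone leaves W4 blocked (short on R3); W9 alone leaves W4 blocked (short on R3).
Survivors finish in the order: W8, W7, W9, W1. Verifying each step (pool after the aborts first):
  pool = (5, 3)
  run W8 (needs (2, 0), free (5, 3)); after release of (2, 2) the pool is (7, 5)
  run W7 (needs (5, 3), free (7, 5)); after release of (3, 2) the pool is (10, 7)
  run W9 (needs (4, 1), free (10, 7)); after release of (2, 0) the pool is (12, 7)
  run W1 (needs (0, 7), free (12, 7)); after release of (1, 1) the pool is (13, 8)


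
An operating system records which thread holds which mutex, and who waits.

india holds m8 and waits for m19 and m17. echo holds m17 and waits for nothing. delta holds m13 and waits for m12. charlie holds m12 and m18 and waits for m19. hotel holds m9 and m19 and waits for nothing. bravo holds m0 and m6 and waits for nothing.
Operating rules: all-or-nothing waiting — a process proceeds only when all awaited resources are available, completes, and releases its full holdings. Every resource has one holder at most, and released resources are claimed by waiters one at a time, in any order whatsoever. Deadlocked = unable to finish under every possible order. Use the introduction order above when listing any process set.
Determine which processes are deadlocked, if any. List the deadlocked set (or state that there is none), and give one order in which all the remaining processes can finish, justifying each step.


No process is deadlocked.
Key observation: although several processes wait, no cycle exists — each chain bottoms out at a free runner.
A valid finishing order for the others: hotel, echo, charlie, india, delta, bravo.
Step-by-step check:
  hotel: no waits; runs immediately, freeing m9 and m19
  echo: no waits; runs immediately, freeing m17
  charlie waits on m19 — all released -> runs and releases m12 and m18
  india waits on m19 and m17 — all released -> runs and releases m8
  delta waits on m12 — all released -> runs and releases m13
  bravo: no waits; runs immediately, freeing m0 and m6


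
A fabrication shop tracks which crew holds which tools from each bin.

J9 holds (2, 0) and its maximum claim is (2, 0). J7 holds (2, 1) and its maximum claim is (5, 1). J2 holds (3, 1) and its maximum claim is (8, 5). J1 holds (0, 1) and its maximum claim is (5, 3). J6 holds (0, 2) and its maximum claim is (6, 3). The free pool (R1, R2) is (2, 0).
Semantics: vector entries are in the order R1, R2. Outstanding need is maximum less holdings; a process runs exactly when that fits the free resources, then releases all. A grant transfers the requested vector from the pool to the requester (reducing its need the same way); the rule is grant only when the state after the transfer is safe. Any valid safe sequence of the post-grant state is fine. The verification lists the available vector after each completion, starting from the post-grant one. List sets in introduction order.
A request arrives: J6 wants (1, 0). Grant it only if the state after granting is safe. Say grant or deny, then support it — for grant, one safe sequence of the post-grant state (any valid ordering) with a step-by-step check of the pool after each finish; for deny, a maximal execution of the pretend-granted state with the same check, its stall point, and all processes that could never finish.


GRANT — the state after the grant stays safe, e.g. via J9, J7, J6, J1, J2.
Key observation: the grant leaves (1, 0) free — enough for J9, whose release restarts the cascade.
Check on the post-grant state, step by step:
  pool = (1, 0)
  run J9 (needs (0, 0), free (1, 0)); after release of (2, 0) the pool is (3, 0)
  run J7 (needs (3, 0), free (3, 0)); after release of (2, 1) the pool is (5, 1)
  run J6 (needs (5, 1), free (5, 1)); after release of (1, 2) the pool is (6, 3)
  run J1 (needs (5, 2), free (6, 3)); after release of (0, 1) the pool is (6, 4)
  run J2 (needs (5, 4), free (6, 4)); after release of (3, 1) the pool is (9, 5)


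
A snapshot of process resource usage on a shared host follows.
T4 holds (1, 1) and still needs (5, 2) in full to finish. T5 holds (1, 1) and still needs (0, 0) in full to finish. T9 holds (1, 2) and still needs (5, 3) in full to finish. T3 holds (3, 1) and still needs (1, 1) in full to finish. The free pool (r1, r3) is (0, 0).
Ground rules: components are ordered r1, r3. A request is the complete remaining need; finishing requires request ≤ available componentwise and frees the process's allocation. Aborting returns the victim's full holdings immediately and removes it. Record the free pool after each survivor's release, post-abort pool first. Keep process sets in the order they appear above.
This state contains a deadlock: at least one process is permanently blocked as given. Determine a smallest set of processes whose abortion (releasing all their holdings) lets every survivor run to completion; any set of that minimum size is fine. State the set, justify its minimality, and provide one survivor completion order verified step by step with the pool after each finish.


Abort T9.
Key observation: aborting T9 returns (1, 2), and T4 — hopeless before — runs at step 3 with the returned capacity in the pool.
Minimality: the empty abort set fails — the state is deadlocked as it stands.
One survivor order: T5, T3, T4. Walking it through (post-abort pool first):
  pool = (1, 2)
  T5 needs (0, 0) <= (1, 2) -> finishes; pool += (1, 1) = (2, 3)
  T3 needs (1, 1) <= (2, 3) -> finishes; pool += (3, 1) = (5, 4)
  T4 needs (5, 2) <= (5, 4) -> finishes; pool += (1, 1) = (6, 5)


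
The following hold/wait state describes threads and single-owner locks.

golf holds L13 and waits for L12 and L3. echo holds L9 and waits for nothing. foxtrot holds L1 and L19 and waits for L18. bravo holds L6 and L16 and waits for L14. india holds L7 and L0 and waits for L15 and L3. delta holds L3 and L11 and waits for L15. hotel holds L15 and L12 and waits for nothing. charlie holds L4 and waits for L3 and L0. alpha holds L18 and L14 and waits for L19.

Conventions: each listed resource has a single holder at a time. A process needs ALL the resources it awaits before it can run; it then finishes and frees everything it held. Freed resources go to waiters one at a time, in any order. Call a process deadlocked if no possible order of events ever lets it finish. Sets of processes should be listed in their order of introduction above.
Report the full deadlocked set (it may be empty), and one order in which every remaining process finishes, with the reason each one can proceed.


The deadlocked set is foxtrot, bravo and alpha.
Key observation: foxtrot -> alpha -> foxtrot is a circular wait — nothing in it can go first; bravo waits into the deadlock from upstream.
The rest can finish in the order hotel, delta, golf, india, echo, charlie.
Step-by-step check:
  run hotel (it waits on nothing); releases L15 and L12
  delta waits on L15 — all released -> runs and releases L3 and L11
  golf waits on L12 and L3 — all released -> runs and releases L13
  india waits on L15 and L3 — all released -> runs and releases L7 and L0
  run echo (it waits on nothing); releases L9
  charlie waits on L3 and L0 — all released -> runs and releases L4


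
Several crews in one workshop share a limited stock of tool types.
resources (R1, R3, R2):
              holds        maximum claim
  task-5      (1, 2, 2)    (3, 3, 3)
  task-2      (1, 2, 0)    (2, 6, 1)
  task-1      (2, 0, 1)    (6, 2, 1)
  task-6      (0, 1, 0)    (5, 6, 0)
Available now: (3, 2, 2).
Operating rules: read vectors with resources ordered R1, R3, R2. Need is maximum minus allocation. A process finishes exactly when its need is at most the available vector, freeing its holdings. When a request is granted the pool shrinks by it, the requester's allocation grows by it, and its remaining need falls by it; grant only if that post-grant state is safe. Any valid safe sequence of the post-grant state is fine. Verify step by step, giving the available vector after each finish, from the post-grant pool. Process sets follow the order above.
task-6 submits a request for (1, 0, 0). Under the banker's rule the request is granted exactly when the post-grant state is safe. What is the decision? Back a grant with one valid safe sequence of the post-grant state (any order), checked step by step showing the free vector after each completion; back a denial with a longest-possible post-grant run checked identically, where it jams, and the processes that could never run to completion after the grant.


GRANT — the state after the grant stays safe, e.g. via task-5, task-2, task-1, task-6.
Key observation: (2, 2, 2) free after granting still covers task-5 first, and each release covers the next.
Verifying the post-grant state step by step:
  pool = (2, 2, 2)
  task-5: need (2, 1, 1) fits (2, 2, 2); releases (1, 2, 2), pool now (3, 4, 4)
  task-2: need (1, 4, 1) fits (3, 4, 4); releases (1, 2, 0), pool now (4, 6, 4)
  task-1: need (4, 2, 0) fits (4, 6, 4); releases (2, 0, 1), pool now (6, 6, 5)
  task-6: need (4, 5, 0) fits (6, 6, 5); releases (1, 1, 0), pool now (7, 7, 5)


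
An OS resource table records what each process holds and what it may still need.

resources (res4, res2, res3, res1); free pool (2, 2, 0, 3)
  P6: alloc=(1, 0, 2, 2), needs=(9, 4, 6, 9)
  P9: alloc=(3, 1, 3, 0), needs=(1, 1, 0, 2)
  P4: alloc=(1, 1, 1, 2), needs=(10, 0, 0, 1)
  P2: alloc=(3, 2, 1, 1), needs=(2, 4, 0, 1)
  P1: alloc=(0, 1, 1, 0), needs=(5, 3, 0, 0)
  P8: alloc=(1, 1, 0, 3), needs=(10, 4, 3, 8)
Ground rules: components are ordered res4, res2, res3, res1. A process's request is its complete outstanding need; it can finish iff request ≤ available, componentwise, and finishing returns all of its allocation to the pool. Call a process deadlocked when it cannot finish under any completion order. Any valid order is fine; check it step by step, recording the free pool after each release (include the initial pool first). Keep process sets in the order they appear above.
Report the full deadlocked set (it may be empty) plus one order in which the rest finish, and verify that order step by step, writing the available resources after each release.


The deadlocked set is P6, P4 and P8.
Key observation: res4 is the bottleneck — with P9, P1, P2 done the pool holds (8, 6, 5, 4), short of every remaining need.
A valid finishing order for the others: P9, P1, P2. Step-by-step check:
  pool = (2, 2, 0, 3)
  P9: need (1, 1, 0, 2) fits (2, 2, 0, 3); releases (3, 1, 3, 0), pool now (5, 3, 3, 3)
  P1: need (5, 3, 0, 0) fits (5, 3, 3, 3); releases (0, 1, 1, 0), pool now (5, 4, 4, 3)
  P2: need (2, 4, 0, 1) fits (5, 4, 4, 3); releases (3, 2, 1, 1), pool now (8, 6, 5, 4)
The stuck group stays short no matter what:
  P6 still needs (9, 4, 6, 9) but only (8, 6, 5, 4) is free — short on res4, res3 and res1
  P4 still needs (10, 0, 0, 1) but only (8, 6, 5, 4) is free — short on res4
  P8 still needs (10, 4, 3, 8) but only (8, 6, 5, 4) is free — short on res4 and res1


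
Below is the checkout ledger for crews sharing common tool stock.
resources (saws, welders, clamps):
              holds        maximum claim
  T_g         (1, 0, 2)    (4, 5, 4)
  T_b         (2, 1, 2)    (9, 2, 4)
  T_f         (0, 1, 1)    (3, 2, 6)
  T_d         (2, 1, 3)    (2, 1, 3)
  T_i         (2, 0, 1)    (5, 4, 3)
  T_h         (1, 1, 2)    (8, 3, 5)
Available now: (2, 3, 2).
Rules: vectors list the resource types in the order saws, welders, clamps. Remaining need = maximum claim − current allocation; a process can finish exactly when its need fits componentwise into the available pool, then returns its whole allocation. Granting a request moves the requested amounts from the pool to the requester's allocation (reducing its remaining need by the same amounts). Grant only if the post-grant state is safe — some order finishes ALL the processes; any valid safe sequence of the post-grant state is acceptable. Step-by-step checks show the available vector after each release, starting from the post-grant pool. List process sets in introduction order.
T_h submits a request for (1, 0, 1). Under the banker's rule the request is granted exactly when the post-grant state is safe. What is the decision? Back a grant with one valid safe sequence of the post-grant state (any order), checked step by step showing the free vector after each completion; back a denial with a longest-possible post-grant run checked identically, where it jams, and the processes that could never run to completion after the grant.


GRANT. The post-grant state is safe; one safe sequence: T_d, T_i, T_f, T_g, T_h, T_b.
Key observation: even at the reduced pool (1, 3, 1), T_d fits immediately, so safety survives the grant.
Verifying the post-grant state step by step:
  pool = (1, 3, 1)
  T_d: need (0, 0, 0) fits (1, 3, 1); releases (2, 1, 3), pool now (3, 4, 4)
  T_i: need (3, 4, 2) fits (3, 4, 4); releases (2, 0, 1), pool now (5, 4, 5)
  T_f: need (3, 1, 5) fits (5, 4, 5); releases (0, 1, 1), pool now (5, 5, 6)
  T_g: need (3, 5, 2) fits (5, 5, 6); releases (1, 0, 2), pool now (6, 5, 8)
  T_h: need (6, 2, 2) fits (6, 5, 8); releases (2, 1, 3), pool now (8, 6, 11)
  T_b: need (7, 1, 2) fits (8, 6, 11); releases (2, 1, 2), pool now (10, 7, 13)


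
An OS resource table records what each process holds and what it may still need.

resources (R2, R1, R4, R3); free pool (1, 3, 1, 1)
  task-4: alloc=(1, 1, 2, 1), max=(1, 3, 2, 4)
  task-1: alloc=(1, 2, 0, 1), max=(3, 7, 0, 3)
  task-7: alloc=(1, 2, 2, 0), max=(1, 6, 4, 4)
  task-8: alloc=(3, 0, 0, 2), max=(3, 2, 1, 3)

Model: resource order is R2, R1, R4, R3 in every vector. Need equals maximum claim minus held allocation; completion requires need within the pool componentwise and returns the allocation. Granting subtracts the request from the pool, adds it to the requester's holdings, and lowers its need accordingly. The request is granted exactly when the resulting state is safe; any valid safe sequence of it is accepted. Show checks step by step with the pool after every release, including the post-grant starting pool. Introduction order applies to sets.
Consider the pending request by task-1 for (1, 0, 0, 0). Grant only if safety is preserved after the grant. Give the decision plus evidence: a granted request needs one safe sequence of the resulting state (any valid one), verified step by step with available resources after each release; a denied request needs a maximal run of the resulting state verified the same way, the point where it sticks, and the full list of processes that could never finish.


GRANT: granting preserves safety; a valid post-grant sequence is task-8, task-4, task-7, task-1.
Key observation: after the grant the pool drops to (0, 3, 1, 1), which still lets task-8 finish first and unwind the rest.
Step-by-step check of the post-grant state:
  pool = (0, 3, 1, 1)
  run task-8 (needs (0, 2, 1, 1), free (0, 3, 1, 1)); after release of (3, 0, 0, 2) the pool is (3, 3, 1, 3)
  run task-4 (needs (0, 2, 0, 3), free (3, 3, 1, 3)); after release of (1, 1, 2, 1) the pool is (4, 4, 3, 4)
  run task-7 (needs (0, 4, 2, 4), free (4, 4, 3, 4)); after release of (1, 2, 2, 0) the pool is (5, 6, 5, 4)
  run task-1 (needs (1, 5, 0, 2), free (5, 6, 5, 4)); after release of (2, 2, 0, 1) the pool is (7, 8, 5, 5)


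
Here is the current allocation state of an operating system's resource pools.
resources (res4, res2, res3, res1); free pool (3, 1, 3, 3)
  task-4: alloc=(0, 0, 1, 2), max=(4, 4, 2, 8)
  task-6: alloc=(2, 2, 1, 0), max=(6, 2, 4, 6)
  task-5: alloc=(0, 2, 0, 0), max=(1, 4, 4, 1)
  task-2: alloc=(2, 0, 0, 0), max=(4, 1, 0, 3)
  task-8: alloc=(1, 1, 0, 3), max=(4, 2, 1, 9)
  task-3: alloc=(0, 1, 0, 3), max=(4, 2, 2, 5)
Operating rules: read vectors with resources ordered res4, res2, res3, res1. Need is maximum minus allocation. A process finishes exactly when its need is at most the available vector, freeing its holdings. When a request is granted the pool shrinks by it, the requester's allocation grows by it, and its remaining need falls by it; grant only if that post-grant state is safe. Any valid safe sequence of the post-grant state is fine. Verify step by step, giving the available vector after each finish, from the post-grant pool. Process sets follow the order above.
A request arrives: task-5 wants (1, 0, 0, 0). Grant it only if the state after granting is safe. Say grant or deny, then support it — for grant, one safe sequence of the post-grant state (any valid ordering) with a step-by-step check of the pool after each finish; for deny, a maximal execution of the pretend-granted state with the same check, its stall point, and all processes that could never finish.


GRANT — the state after the grant stays safe, e.g. via task-2, task-3, task-8, task-6, task-5, task-4.
Key observation: the transfer keeps a workable pool ((2, 1, 3, 3)); task-2 starts the safe sequence.
Step-by-step check of the post-grant state:
  pool = (2, 1, 3, 3)
  run task-2 (needs (2, 1, 0, 3), free (2, 1, 3, 3)); after release of (2, 0, 0, 0) the pool is (4, 1, 3, 3)
  run task-3 (needs (4, 1, 2, 2), free (4, 1, 3, 3)); after release of (0, 1, 0, 3) the pool is (4, 2, 3, 6)
  run task-8 (needs (3, 1, 1, 6), free (4, 2, 3, 6)); after release of (1, 1, 0, 3) the pool is (5, 3, 3, 9)
  run task-6 (needs (4, 0, 3, 6), free (5, 3, 3, 9)); after release of (2, 2, 1, 0) the pool is (7, 5, 4, 9)
  run task-5 (needs (0, 2, 4, 1), free (7, 5, 4, 9)); after release of (1, 2, 0, 0) the pool is (8, 7, 4, 9)
  run task-4 (needs (4, 4, 1, 6), free (8, 7, 4, 9)); after release of (0, 0, 1, 2) the pool is (8, 7, 5, 11)


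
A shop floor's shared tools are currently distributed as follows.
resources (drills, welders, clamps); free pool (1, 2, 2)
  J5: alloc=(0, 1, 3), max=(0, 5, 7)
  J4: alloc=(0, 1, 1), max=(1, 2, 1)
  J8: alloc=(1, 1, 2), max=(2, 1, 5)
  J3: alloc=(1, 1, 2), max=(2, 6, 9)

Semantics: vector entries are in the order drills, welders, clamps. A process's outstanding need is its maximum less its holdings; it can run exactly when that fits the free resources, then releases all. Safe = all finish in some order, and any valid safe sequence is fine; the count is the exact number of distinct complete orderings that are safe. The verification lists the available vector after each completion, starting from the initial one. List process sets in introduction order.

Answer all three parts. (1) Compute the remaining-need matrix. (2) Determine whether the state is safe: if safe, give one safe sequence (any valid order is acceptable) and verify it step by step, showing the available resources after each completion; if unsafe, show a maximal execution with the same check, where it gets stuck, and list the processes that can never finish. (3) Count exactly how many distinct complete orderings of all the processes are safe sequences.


(1) Need matrix, components ordered drills, welders, clamps:
  J5: (0, 4, 4)
  J4: (1, 1, 0)
  J8: (1, 0, 3)
  J3: (1, 5, 7)
(2) SAFE — a valid safe sequence is J4, J8, J5, J3.
Key observation: J4 marks the first exact bind of the order: its need (1, 1, 0) fits the free (1, 2, 2) with zero slack on a requested resource.
Walking it through:
  pool = (1, 2, 2)
  J4 needs (1, 1, 0) <= (1, 2, 2) -> finishes; pool += (0, 1, 1) = (1, 3, 3)
  J8 needs (1, 0, 3) <= (1, 3, 3) -> finishes; pool += (1, 1, 2) = (2, 4, 5)
  J5 needs (0, 4, 4) <= (2, 4, 5) -> finishes; pool += (0, 1, 3) = (2, 5, 8)
  J3 needs (1, 5, 7) <= (2, 5, 8) -> finishes; pool += (1, 1, 2) = (3, 6, 10)
(3) Exactly 1 of the possible complete orderings is a safe sequence.


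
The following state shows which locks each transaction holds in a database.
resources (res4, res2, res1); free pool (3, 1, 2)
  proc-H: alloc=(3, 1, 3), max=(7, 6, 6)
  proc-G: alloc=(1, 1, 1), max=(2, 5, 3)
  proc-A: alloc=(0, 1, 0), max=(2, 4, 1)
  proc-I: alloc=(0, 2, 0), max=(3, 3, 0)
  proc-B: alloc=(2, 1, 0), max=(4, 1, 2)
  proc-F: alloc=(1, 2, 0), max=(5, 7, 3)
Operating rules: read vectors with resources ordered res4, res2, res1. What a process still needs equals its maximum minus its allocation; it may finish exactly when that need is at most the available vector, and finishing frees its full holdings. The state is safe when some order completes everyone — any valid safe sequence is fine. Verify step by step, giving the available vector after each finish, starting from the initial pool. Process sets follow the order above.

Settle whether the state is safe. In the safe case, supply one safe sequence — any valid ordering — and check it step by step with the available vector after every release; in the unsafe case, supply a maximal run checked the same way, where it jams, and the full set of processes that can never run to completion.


SAFE. One safe sequence: proc-I, proc-B, proc-G, proc-A, proc-F, proc-H.
Key observation: the order's first zero-slack moment is proc-I ((3, 1, 0) needed, (3, 1, 2) free — a requested resource with nothing to spare).
Step-by-step check:
  pool = (3, 1, 2)
  proc-I: need (3, 1, 0) fits (3, 1, 2); releases (0, 2, 0), pool now (3, 3, 2)
  proc-B: need (2, 0, 2) fits (3, 3, 2); releases (2, 1, 0), pool now (5, 4, 2)
  proc-G: need (1, 4, 2) fits (5, 4, 2); releases (1, 1, 1), pool now (6, 5, 3)
  proc-A: need (2, 3, 1) fits (6, 5, 3); releases (0, 1, 0), pool now (6, 6, 3)
  proc-F: need (4, 5, 3) fits (6, 6, 3); releases (1, 2, 0), pool now (7, 8, 3)
  proc-H: need (4, 5, 3) fits (7, 8, 3); releases (3, 1, 3), pool now (10, 9, 6)


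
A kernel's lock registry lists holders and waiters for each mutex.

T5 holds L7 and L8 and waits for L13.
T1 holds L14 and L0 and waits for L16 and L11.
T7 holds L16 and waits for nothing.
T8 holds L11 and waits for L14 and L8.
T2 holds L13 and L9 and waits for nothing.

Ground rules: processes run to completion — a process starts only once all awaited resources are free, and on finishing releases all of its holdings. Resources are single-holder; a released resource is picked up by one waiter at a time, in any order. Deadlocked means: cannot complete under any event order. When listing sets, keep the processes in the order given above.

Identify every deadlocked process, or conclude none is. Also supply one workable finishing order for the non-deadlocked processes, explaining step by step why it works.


Deadlocked: T1 and T8.
Key observation: the wait chain closes on itself along T1 -> T8 -> T1; no other process is dragged down with it.
The rest can finish in the order T2, T5, T7.
Verifying each step:
  run T2 (it waits on nothing); releases L13 and L9
  T5 waits on L13 — all released -> runs and releases L7 and L8
  run T7 (it waits on nothing); releases L16


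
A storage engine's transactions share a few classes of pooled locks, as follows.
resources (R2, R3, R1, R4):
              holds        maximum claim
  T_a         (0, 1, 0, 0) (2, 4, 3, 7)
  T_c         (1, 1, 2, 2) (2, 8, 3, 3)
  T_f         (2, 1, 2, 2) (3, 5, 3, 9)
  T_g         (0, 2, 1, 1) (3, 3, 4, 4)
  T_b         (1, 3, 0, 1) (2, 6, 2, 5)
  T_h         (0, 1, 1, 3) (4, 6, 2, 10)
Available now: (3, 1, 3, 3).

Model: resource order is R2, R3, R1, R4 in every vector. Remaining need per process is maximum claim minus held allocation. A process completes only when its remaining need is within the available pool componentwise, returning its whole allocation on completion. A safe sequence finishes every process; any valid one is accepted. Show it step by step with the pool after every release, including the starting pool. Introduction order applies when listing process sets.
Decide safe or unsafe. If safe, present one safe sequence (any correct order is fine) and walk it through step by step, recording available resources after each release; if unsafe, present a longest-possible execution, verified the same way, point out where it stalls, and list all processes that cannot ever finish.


UNSAFE.
Key observation: after T_g, T_b the pool peaks at (4, 6, 4, 5), and each blocked process is short somewhere: T_a on R4; T_c on R3; T_f on R4; T_h on R4.
Going as far as possible: T_g, T_b; after that, nothing fits. Check, step by step:
  pool = (3, 1, 3, 3)
  T_g: need (3, 1, 3, 3) fits (3, 1, 3, 3); releases (0, 2, 1, 1), pool now (3, 3, 4, 4)
  T_b: need (1, 3, 2, 4) fits (3, 3, 4, 4); releases (1, 3, 0, 1), pool now (4, 6, 4, 5)
  T_a still needs (2, 3, 3, 7) but only (4, 6, 4, 5) is free — short on R4
  T_c still needs (1, 7, 1, 1) but only (4, 6, 4, 5) is free — short on R3
  T_f still needs (1, 4, 1, 7) but only (4, 6, 4, 5) is free — short on R4
  T_h still needs (4, 5, 1, 7) but only (4, 6, 4, 5) is free — short on R4
Never able to finish: T_a, T_c, T_f and T_h.


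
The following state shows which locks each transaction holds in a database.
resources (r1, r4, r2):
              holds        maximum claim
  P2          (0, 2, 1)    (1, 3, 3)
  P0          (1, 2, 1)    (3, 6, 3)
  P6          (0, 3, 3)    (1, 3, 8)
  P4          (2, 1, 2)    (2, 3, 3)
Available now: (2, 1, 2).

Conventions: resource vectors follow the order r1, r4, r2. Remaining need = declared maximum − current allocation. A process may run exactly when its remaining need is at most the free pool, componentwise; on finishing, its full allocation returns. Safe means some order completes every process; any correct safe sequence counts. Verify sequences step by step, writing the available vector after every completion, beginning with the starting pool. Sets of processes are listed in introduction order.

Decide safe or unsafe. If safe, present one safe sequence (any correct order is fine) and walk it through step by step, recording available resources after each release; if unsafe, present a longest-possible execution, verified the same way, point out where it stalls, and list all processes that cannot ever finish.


SAFE, for example via the order P2, P4, P6, P0.
Key observation: at P2 the run first touches a limit — (1, 1, 2) against (2, 1, 2), exact on a resource it actually requests.
Verifying each step:
  pool = (2, 1, 2)
  P2: need (1, 1, 2) fits (2, 1, 2); releases (0, 2, 1), pool now (2, 3, 3)
  P4: need (0, 2, 1) fits (2, 3, 3); releases (2, 1, 2), pool now (4, 4, 5)
  P6: need (1, 0, 5) fits (4, 4, 5); releases (0, 3, 3), pool now (4, 7, 8)
  P0: need (2, 4, 2) fits (4, 7, 8); releases (1, 2, 1), pool now (5, 9, 9)


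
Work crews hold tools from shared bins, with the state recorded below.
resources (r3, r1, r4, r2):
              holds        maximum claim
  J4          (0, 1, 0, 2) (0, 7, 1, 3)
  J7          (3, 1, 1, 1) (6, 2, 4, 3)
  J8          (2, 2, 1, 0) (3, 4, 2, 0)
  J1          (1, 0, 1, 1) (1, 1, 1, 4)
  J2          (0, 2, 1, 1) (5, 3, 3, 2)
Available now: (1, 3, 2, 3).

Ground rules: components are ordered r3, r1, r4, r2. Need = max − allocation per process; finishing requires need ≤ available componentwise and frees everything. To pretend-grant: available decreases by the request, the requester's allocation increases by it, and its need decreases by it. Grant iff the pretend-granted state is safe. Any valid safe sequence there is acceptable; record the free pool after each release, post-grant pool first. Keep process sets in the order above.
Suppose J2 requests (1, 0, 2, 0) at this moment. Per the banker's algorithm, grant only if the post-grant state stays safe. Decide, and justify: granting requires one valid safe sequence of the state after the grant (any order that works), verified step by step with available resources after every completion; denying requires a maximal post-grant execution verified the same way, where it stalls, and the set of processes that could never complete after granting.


DENY: after the grant no complete ordering would exist.
Key observation: after J1, J8 the pool peaks at (3, 5, 2, 4), and each blocked process is short somewhere: J4 on r1; J7 on r4; J2 on r3.
On the post-grant state, J1, J8 is a maximal run — nothing extends it. Verifying each step:
  pool = (0, 3, 0, 3)
  run J1 (needs (0, 1, 0, 3), free (0, 3, 0, 3)); after release of (1, 0, 1, 1) the pool is (1, 3, 1, 4)
  run J8 (needs (1, 2, 1, 0), free (1, 3, 1, 4)); after release of (2, 2, 1, 0) the pool is (3, 5, 2, 4)
  J4 still needs (0, 6, 1, 1) but only (3, 5, 2, 4) is free — short on r1
  J7 still needs (3, 1, 3, 2) but only (3, 5, 2, 4) is free — short on r4
  J2 still needs (4, 1, 0, 1) but only (3, 5, 2, 4) is free — short on r3
Processes that could never finish after the grant: J4, J7 and J2.


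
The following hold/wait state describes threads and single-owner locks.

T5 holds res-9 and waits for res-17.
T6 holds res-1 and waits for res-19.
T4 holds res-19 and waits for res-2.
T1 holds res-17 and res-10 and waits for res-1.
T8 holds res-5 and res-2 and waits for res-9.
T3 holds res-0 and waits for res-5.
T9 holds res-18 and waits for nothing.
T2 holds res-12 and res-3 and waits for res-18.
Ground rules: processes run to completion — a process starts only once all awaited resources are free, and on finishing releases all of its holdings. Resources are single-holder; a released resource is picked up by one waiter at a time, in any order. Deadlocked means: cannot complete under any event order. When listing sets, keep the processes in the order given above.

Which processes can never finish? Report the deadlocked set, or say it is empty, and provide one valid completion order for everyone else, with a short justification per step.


Deadlocked set: T5, T6, T4, T1, T8 and T3.
Key observation: the cycle T5 -> T1 -> T6 -> T4 -> T8 -> T5 can never break — each member waits on the next; T3 waits into the deadlock from upstream.
The rest can finish in the order T9, T2.
Step-by-step check:
  T9 waits on nothing -> runs at once and releases res-18
  T2 waits on res-18 — all released -> runs and releases res-12 and res-3


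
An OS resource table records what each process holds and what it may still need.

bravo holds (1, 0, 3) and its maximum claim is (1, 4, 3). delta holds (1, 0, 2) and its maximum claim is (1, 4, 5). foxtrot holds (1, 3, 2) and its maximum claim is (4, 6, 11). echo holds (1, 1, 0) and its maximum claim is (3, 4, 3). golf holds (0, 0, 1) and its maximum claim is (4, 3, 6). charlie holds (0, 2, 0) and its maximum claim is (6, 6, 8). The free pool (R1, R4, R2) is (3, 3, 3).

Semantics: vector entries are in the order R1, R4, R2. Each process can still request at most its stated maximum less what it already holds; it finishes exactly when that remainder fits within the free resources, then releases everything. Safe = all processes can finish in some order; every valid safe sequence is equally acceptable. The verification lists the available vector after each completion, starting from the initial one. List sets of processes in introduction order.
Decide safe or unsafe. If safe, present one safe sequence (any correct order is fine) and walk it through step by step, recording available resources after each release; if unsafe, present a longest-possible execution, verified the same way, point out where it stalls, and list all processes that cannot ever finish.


SAFE — a valid safe sequence is echo, delta, golf, bravo, foxtrot, charlie.
Key observation: echo is the earliest step where a requested resource binds exactly: need (2, 3, 3), pool (3, 3, 3) at its turn.
Walking it through:
  pool = (3, 3, 3)
  echo needs (2, 3, 3) <= (3, 3, 3) -> finishes; pool += (1, 1, 0) = (4, 4, 3)
  delta needs (0, 4, 3) <= (4, 4, 3) -> finishes; pool += (1, 0, 2) = (5, 4, 5)
  golf needs (4, 3, 5) <= (5, 4, 5) -> finishes; pool += (0, 0, 1) = (5, 4, 6)
  bravo needs (0, 4, 0) <= (5, 4, 6) -> finishes; pool += (1, 0, 3) = (6, 4, 9)
  foxtrot needs (3, 3, 9) <= (6, 4, 9) -> finishes; pool += (1, 3, 2) = (7, 7, 11)
  charlie needs (6, 4, 8) <= (7, 7, 11) -> finishes; pool += (0, 2, 0) = (7, 9, 11)
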